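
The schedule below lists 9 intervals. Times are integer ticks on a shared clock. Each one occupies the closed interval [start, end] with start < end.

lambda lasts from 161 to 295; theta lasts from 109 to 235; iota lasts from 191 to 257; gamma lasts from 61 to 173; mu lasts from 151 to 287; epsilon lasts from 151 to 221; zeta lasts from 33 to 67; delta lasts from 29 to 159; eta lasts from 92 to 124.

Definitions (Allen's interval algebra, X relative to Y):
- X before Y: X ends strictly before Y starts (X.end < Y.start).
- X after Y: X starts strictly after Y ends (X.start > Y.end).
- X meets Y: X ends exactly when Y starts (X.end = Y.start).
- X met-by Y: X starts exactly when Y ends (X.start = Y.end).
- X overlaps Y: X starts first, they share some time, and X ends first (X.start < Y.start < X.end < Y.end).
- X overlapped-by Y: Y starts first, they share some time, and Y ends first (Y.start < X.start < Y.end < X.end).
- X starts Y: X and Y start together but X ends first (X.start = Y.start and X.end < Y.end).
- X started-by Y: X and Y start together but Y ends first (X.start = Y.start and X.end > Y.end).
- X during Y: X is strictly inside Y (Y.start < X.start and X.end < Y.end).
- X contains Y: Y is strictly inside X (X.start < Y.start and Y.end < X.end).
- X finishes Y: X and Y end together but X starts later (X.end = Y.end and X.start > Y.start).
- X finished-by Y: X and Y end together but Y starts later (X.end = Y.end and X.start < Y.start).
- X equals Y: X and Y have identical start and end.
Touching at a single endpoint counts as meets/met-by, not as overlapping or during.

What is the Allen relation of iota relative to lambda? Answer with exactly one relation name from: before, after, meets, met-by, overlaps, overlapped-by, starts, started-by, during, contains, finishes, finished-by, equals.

iota = [191, 257]; lambda = [161, 295].
Compare endpoints: iota.start > lambda.start, iota.start < lambda.end, iota.end > lambda.start, iota.end < lambda.end.
That pattern is 'during'.

during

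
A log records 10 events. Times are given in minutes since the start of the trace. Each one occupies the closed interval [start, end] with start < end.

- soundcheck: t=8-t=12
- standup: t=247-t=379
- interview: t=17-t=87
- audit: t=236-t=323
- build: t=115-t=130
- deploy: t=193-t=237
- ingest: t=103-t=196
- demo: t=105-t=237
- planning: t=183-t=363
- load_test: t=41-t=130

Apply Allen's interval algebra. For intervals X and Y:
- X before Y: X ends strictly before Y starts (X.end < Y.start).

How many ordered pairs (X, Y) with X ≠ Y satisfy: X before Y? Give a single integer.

Checking all 90 ordered pairs for relation 'before'; matching pairs in alphabetical order:
(build, audit): build before audit ✓
(build, deploy): build before deploy ✓
(build, planning): build before planning ✓
(build, standup): build before standup ✓
(demo, standup): demo before standup ✓
(deploy, standup): deploy before standup ✓
(ingest, audit): ingest before audit ✓
(ingest, standup): ingest before standup ✓
(interview, audit): interview before audit ✓
(interview, build): interview before build ✓
(interview, demo): interview before demo ✓
(interview, deploy): interview before deploy ✓
(interview, ingest): interview before ingest ✓
(interview, planning): interview before planning ✓
(interview, standup): interview before standup ✓
(load_test, audit): load_test before audit ✓
(load_test, deploy): load_test before deploy ✓
(load_test, planning): load_test before planning ✓
(load_test, standup): load_test before standup ✓
(soundcheck, audit): soundcheck before audit ✓
(soundcheck, build): soundcheck before build ✓
(soundcheck, demo): soundcheck before demo ✓
(soundcheck, deploy): soundcheck before deploy ✓
(soundcheck, ingest): soundcheck before ingest ✓
... plus 4 further pairs not listed.
Count: 28.

28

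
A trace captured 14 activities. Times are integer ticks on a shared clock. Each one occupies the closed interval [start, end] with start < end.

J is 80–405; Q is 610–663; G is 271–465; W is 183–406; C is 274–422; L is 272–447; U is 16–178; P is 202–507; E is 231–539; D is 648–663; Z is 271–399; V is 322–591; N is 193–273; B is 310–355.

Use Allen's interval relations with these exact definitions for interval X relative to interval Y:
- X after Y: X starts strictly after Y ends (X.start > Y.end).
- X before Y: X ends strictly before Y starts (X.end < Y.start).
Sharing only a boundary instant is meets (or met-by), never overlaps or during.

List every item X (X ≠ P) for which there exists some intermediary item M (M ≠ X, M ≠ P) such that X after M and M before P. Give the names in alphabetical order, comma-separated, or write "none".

B, C, D, E, G, L, N, Q, V, W, Z

Target P = [202, 507].
Intermediaries M with M before P: U.
Via U — items with X after U: B, C, D, E, G, L, N, Q, V, W, Z.
Union: B, C, D, E, G, L, N, Q, V, W, Z.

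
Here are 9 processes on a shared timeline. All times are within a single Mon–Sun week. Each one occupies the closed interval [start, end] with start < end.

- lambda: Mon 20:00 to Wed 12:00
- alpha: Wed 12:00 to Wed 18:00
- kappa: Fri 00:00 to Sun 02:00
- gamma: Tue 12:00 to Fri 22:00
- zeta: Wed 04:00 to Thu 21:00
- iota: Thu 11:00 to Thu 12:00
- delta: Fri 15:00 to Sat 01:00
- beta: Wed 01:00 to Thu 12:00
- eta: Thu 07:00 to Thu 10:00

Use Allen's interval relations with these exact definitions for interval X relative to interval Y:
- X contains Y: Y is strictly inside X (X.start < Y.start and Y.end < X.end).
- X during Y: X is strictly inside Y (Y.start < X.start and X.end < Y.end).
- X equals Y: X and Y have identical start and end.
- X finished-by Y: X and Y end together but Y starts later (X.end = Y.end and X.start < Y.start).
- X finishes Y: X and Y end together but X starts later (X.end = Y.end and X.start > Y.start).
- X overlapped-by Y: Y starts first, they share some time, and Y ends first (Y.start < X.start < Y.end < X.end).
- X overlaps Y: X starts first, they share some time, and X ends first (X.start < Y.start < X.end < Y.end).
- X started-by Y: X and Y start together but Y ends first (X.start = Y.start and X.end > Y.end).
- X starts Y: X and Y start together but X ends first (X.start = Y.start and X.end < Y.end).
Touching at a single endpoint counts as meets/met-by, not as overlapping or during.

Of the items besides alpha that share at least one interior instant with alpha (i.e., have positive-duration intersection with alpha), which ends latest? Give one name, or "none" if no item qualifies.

gamma

Target alpha = [Wed 12:00, Wed 18:00].
beta [Wed 01:00, Thu 12:00] → contains → candidate.
delta [Fri 15:00, Sat 01:00] → after → excluded.
eta [Thu 07:00, Thu 10:00] → after → excluded.
gamma [Tue 12:00, Fri 22:00] → contains → candidate.
iota [Thu 11:00, Thu 12:00] → after → excluded.
kappa [Fri 00:00, Sun 02:00] → after → excluded.
lambda [Mon 20:00, Wed 12:00] → meets → excluded.
zeta [Wed 04:00, Thu 21:00] → contains → candidate.
Among candidates, latest end is Fri 22:00 → gamma.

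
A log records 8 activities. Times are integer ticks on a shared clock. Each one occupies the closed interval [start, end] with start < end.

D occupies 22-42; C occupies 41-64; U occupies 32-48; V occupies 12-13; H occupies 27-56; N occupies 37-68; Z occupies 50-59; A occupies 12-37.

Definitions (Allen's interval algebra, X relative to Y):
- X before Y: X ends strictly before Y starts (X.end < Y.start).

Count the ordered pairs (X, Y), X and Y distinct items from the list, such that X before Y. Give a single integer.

10

Checking all 56 ordered pairs for relation 'before'; matching pairs in alphabetical order:
(A, C): A before C ✓
(A, Z): A before Z ✓
(D, Z): D before Z ✓
(U, Z): U before Z ✓
(V, C): V before C ✓
(V, D): V before D ✓
(V, H): V before H ✓
(V, N): V before N ✓
(V, U): V before U ✓
(V, Z): V before Z ✓
Count: 10.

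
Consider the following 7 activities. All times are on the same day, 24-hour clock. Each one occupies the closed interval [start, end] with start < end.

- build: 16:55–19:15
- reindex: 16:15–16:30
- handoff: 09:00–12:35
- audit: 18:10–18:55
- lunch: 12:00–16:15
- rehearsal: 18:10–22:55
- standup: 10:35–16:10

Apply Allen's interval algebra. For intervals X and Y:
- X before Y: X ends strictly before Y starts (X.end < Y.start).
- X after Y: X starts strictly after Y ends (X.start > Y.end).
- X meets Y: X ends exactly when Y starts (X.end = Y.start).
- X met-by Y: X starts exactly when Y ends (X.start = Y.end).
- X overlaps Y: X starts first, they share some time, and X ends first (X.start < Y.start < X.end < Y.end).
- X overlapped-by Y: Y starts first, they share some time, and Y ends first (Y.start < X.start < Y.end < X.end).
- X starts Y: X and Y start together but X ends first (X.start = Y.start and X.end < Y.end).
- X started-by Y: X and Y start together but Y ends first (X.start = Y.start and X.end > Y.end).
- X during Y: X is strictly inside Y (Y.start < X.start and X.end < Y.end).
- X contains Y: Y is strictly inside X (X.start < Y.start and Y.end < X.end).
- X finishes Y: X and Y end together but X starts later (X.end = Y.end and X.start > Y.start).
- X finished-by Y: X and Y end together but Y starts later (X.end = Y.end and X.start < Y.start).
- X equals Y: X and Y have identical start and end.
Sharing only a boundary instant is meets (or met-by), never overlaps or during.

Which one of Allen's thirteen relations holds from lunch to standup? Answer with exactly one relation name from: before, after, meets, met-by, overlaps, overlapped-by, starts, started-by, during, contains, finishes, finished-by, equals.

lunch = [12:00, 16:15]; standup = [10:35, 16:10].
Compare endpoints: lunch.start > standup.start, lunch.start < standup.end, lunch.end > standup.start, lunch.end > standup.end.
That pattern is 'overlapped-by'.

overlapped-by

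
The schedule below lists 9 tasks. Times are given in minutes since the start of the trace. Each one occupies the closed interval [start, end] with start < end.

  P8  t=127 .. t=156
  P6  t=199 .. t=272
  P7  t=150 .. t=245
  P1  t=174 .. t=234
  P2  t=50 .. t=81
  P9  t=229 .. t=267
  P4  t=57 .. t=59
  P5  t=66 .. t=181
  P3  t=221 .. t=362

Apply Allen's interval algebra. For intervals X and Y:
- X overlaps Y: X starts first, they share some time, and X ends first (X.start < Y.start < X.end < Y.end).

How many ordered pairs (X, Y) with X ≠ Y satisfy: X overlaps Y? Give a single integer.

Checking all 72 ordered pairs for relation 'overlaps'; matching pairs in alphabetical order:
(P1, P3): P1 overlaps P3 ✓
(P1, P6): P1 overlaps P6 ✓
(P1, P9): P1 overlaps P9 ✓
(P2, P5): P2 overlaps P5 ✓
(P5, P1): P5 overlaps P1 ✓
(P5, P7): P5 overlaps P7 ✓
(P6, P3): P6 overlaps P3 ✓
(P7, P3): P7 overlaps P3 ✓
(P7, P6): P7 overlaps P6 ✓
(P7, P9): P7 overlaps P9 ✓
(P8, P7): P8 overlaps P7 ✓
Count: 11.

11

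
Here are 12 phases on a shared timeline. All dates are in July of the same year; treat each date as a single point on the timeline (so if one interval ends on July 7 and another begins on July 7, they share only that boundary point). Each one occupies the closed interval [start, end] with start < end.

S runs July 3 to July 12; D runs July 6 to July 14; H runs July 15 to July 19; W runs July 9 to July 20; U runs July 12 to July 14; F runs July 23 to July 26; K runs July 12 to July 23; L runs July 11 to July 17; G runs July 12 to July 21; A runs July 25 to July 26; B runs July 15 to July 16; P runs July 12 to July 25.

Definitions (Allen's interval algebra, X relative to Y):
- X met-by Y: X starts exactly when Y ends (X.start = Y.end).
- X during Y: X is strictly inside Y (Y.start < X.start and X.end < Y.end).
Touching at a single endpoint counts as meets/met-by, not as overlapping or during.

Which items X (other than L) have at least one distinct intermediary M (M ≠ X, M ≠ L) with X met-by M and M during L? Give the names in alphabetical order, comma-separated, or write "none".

none

Target L = [July 11, July 17].
Intermediaries M with M during L: B, U.
Via B — items with X met-by B: none.
Via U — items with X met-by U: none.
Union: none.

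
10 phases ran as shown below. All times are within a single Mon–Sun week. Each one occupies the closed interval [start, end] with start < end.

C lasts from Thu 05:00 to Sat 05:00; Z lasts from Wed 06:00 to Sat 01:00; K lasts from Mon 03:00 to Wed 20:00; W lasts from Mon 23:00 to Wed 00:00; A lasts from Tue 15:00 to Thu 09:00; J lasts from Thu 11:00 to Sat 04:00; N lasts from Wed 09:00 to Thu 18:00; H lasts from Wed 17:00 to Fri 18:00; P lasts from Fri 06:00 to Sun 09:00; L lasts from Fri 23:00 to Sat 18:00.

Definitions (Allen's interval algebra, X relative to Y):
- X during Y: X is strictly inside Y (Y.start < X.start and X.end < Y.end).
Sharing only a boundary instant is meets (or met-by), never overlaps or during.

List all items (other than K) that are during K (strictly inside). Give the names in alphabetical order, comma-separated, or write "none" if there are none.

W

Target K = [Mon 03:00, Wed 20:00].
A [Tue 15:00, Thu 09:00] → overlapped-by → no.
C [Thu 05:00, Sat 05:00] → after → no.
H [Wed 17:00, Fri 18:00] → overlapped-by → no.
J [Thu 11:00, Sat 04:00] → after → no.
L [Fri 23:00, Sat 18:00] → after → no.
N [Wed 09:00, Thu 18:00] → overlapped-by → no.
P [Fri 06:00, Sun 09:00] → after → no.
W [Mon 23:00, Wed 00:00] → during → yes.
Z [Wed 06:00, Sat 01:00] → overlapped-by → no.
Result: W.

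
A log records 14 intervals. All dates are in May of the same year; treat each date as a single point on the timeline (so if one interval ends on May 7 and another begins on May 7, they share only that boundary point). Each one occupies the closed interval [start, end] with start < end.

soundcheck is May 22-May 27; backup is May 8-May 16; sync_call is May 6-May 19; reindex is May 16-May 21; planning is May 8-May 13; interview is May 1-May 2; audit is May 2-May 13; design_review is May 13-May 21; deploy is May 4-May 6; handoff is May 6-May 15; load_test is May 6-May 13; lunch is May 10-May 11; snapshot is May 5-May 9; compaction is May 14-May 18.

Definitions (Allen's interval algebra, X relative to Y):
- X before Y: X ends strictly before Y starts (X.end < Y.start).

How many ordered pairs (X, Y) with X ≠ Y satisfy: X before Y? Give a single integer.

Checking all 182 ordered pairs for relation 'before'; matching pairs in alphabetical order:
(audit, compaction): audit before compaction ✓
(audit, reindex): audit before reindex ✓
(audit, soundcheck): audit before soundcheck ✓
(backup, soundcheck): backup before soundcheck ✓
(compaction, soundcheck): compaction before soundcheck ✓
(deploy, backup): deploy before backup ✓
(deploy, compaction): deploy before compaction ✓
(deploy, design_review): deploy before design_review ✓
(deploy, lunch): deploy before lunch ✓
(deploy, planning): deploy before planning ✓
(deploy, reindex): deploy before reindex ✓
(deploy, soundcheck): deploy before soundcheck ✓
(design_review, soundcheck): design_review before soundcheck ✓
(handoff, reindex): handoff before reindex ✓
(handoff, soundcheck): handoff before soundcheck ✓
(interview, backup): interview before backup ✓
(interview, compaction): interview before compaction ✓
(interview, deploy): interview before deploy ✓
(interview, design_review): interview before design_review ✓
(interview, handoff): interview before handoff ✓
(interview, load_test): interview before load_test ✓
(interview, lunch): interview before lunch ✓
(interview, planning): interview before planning ✓
(interview, reindex): interview before reindex ✓
... plus 20 further pairs not listed.
Count: 44.

44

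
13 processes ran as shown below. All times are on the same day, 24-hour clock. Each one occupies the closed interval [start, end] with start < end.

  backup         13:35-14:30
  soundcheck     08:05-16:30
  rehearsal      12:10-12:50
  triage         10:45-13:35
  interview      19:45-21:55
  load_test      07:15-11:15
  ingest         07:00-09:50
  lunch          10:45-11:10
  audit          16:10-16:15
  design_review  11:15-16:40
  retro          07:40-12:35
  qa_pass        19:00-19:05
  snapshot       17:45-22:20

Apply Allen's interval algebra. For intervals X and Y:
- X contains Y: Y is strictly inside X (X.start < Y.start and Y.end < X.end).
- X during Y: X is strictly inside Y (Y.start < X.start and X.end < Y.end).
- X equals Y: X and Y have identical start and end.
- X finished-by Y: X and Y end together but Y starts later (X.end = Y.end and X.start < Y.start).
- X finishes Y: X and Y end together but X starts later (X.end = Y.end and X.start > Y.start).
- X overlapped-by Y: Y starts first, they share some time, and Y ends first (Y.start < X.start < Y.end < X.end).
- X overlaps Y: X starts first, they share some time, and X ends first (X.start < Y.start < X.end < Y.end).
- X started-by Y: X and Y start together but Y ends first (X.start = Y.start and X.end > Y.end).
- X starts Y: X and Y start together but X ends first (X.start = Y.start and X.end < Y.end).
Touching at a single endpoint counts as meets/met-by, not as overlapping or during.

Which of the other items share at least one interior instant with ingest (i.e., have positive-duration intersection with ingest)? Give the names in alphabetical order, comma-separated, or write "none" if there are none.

load_test, retro, soundcheck

Target ingest = [07:00, 09:50].
audit [16:10, 16:15] → after → no.
backup [13:35, 14:30] → after → no.
design_review [11:15, 16:40] → after → no.
interview [19:45, 21:55] → after → no.
load_test [07:15, 11:15] → overlapped-by → yes.
lunch [10:45, 11:10] → after → no.
qa_pass [19:00, 19:05] → after → no.
rehearsal [12:10, 12:50] → after → no.
retro [07:40, 12:35] → overlapped-by → yes.
snapshot [17:45, 22:20] → after → no.
soundcheck [08:05, 16:30] → overlapped-by → yes.
triage [10:45, 13:35] → after → no.
Result: load_test, retro, soundcheck.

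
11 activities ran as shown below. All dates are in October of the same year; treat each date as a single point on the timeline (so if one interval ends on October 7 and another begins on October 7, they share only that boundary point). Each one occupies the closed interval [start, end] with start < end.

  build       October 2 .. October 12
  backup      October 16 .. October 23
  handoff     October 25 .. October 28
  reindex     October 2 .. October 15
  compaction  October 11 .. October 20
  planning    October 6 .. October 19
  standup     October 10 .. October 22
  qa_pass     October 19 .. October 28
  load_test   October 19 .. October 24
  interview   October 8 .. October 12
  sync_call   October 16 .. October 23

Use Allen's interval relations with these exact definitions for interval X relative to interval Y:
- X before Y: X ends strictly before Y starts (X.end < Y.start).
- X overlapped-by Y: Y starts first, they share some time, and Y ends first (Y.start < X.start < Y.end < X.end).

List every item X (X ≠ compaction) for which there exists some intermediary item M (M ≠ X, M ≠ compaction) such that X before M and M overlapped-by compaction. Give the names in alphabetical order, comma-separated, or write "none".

Target compaction = [October 11, October 20].
Intermediaries M with M overlapped-by compaction: backup, load_test, qa_pass, sync_call.
Via backup — items with X before backup: build, interview, reindex.
Via load_test — items with X before load_test: build, interview, reindex.
Via qa_pass — items with X before qa_pass: build, interview, reindex.
Via sync_call — items with X before sync_call: build, interview, reindex.
Union: build, interview, reindex.

build, interview, reindex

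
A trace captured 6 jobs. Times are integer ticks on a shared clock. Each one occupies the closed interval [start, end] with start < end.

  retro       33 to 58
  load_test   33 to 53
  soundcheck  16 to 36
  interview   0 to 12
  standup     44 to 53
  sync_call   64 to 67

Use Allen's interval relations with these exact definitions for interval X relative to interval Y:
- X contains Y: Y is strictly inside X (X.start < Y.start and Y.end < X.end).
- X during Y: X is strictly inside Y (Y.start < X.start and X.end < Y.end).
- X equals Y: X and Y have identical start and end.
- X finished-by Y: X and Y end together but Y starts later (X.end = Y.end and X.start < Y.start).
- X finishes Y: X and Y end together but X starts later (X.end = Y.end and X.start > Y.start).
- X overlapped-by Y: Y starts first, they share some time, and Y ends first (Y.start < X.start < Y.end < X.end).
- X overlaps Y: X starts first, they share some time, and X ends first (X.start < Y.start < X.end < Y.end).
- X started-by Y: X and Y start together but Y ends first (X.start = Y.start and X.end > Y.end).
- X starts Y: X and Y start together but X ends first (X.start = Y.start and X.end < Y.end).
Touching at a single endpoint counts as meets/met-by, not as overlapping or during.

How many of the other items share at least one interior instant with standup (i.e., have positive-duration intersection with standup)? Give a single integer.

2

Target standup = [44, 53].
interview [0, 12] → before → no.
load_test [33, 53] → finished-by → counts.
retro [33, 58] → contains → counts.
soundcheck [16, 36] → before → no.
sync_call [64, 67] → after → no.
Total: 2.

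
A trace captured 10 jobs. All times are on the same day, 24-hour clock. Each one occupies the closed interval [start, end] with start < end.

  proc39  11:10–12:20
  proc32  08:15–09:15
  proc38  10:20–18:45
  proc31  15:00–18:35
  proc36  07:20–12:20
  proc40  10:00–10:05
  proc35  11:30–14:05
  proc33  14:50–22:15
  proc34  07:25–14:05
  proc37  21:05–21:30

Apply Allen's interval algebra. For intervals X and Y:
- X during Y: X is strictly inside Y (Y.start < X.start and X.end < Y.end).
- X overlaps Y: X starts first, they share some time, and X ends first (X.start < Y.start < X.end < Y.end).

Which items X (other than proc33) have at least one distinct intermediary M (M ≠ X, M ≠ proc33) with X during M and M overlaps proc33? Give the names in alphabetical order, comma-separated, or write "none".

proc31, proc35, proc39

Target proc33 = [14:50, 22:15].
Intermediaries M with M overlaps proc33: proc38.
Via proc38 — items with X during proc38: proc31, proc35, proc39.
Union: proc31, proc35, proc39.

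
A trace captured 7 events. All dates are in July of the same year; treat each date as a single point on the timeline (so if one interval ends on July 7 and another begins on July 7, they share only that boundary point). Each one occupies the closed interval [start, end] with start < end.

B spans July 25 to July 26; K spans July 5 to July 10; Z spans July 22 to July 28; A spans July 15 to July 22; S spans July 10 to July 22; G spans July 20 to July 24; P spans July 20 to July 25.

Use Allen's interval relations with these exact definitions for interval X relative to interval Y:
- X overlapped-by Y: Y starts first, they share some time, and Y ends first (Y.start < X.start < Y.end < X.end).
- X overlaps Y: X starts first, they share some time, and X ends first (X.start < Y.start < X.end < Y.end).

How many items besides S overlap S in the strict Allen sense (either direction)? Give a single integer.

2

Target S = [July 10, July 22].
A [July 15, July 22] → finishes → no.
B [July 25, July 26] → after → no.
G [July 20, July 24] → overlapped-by → counts.
K [July 5, July 10] → meets → no.
P [July 20, July 25] → overlapped-by → counts.
Z [July 22, July 28] → met-by → no.
Total: 2.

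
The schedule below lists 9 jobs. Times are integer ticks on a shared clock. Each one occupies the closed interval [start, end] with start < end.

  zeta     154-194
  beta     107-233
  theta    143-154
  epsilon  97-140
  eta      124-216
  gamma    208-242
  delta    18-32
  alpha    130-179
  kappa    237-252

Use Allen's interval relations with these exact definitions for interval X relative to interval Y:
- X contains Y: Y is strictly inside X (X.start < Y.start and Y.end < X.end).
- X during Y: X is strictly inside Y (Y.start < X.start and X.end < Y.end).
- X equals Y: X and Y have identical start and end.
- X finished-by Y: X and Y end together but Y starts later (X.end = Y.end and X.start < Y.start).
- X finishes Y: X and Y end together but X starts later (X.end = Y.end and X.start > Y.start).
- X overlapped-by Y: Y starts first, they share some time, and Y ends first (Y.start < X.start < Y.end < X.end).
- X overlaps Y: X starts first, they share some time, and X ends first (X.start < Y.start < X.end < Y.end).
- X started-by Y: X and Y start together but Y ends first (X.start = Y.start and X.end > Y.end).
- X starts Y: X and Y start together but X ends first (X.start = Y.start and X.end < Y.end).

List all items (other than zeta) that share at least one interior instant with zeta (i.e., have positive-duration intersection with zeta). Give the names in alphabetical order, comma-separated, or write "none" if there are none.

alpha, beta, eta

Target zeta = [154, 194].
alpha [130, 179] → overlaps → yes.
beta [107, 233] → contains → yes.
delta [18, 32] → before → no.
epsilon [97, 140] → before → no.
eta [124, 216] → contains → yes.
gamma [208, 242] → after → no.
kappa [237, 252] → after → no.
theta [143, 154] → meets → no.
Result: alpha, beta, eta.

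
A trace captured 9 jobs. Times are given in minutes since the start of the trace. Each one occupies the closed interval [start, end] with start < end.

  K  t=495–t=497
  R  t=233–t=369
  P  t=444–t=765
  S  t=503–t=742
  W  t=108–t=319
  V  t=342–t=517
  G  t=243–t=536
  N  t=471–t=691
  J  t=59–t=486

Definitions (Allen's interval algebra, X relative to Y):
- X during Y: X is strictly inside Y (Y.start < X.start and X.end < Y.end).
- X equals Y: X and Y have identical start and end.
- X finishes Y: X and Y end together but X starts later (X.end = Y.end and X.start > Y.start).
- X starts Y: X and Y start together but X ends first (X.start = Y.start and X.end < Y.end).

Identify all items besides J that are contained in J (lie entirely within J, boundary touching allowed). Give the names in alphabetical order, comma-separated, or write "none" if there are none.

R, W

Target J = [t=59, t=486].
G [t=243, t=536] → overlapped-by → no.
K [t=495, t=497] → after → no.
N [t=471, t=691] → overlapped-by → no.
P [t=444, t=765] → overlapped-by → no.
R [t=233, t=369] → during → yes.
S [t=503, t=742] → after → no.
V [t=342, t=517] → overlapped-by → no.
W [t=108, t=319] → during → yes.
Result: R, W.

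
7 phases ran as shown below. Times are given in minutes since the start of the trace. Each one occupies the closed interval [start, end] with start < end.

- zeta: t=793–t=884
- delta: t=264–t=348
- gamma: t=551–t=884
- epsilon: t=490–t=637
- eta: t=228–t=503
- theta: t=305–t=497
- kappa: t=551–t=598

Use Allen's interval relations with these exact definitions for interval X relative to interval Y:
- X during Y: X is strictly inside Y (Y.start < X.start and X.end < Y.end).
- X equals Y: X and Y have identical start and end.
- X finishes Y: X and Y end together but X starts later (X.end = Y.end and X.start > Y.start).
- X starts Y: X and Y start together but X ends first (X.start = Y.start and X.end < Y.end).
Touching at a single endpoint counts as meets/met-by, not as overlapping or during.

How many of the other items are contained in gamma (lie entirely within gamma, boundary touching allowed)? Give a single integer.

2

Target gamma = [t=551, t=884].
delta [t=264, t=348] → before → no.
epsilon [t=490, t=637] → overlaps → no.
eta [t=228, t=503] → before → no.
kappa [t=551, t=598] → starts → counts.
theta [t=305, t=497] → before → no.
zeta [t=793, t=884] → finishes → counts.
Total: 2.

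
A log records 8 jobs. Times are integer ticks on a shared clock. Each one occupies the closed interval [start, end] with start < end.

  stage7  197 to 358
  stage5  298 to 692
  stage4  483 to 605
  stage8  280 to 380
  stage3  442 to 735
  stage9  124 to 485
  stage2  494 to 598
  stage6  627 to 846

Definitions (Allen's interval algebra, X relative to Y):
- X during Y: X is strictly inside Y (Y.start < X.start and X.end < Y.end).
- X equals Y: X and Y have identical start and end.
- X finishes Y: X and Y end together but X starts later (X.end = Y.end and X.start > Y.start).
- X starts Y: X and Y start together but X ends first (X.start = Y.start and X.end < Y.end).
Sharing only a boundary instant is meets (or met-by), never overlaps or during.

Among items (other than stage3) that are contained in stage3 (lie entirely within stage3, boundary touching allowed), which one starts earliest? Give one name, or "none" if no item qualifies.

stage4

Target stage3 = [442, 735].
stage2 [494, 598] → during → candidate.
stage4 [483, 605] → during → candidate.
stage5 [298, 692] → overlaps → excluded.
stage6 [627, 846] → overlapped-by → excluded.
stage7 [197, 358] → before → excluded.
stage8 [280, 380] → before → excluded.
stage9 [124, 485] → overlaps → excluded.
Among candidates, earliest start is 483 → stage4.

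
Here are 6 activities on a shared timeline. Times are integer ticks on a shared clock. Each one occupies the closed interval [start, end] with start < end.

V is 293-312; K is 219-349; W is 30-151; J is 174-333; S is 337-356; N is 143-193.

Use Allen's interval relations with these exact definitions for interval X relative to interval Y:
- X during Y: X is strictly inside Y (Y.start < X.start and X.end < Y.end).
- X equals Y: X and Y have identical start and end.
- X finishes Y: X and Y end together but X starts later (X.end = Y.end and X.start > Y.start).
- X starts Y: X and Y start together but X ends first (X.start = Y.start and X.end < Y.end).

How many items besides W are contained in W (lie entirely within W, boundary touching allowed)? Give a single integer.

0

Target W = [30, 151].
J [174, 333] → after → no.
K [219, 349] → after → no.
N [143, 193] → overlapped-by → no.
S [337, 356] → after → no.
V [293, 312] → after → no.
Total: 0.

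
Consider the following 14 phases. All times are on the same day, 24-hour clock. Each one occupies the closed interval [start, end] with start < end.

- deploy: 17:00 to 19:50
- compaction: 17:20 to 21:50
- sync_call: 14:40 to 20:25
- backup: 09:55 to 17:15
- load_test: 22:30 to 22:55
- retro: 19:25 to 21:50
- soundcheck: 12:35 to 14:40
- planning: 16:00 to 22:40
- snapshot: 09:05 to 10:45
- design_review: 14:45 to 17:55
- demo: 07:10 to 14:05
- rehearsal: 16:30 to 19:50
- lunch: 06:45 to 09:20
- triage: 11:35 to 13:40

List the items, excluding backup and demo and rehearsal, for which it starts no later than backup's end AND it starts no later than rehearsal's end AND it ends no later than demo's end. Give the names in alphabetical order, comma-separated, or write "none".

Conditions: its start is no later than backup's end (X.start <= 17:15) AND its start is no later than rehearsal's end (X.start <= 19:50) AND its end is no later than demo's end (X.end <= 14:05).
compaction: start 17:20 <= 17:15? ✗; start 17:20 <= 19:50? ✓; end 21:50 <= 14:05? ✗ → no.
deploy: start 17:00 <= 17:15? ✓; start 17:00 <= 19:50? ✓; end 19:50 <= 14:05? ✗ → no.
design_review: start 14:45 <= 17:15? ✓; start 14:45 <= 19:50? ✓; end 17:55 <= 14:05? ✗ → no.
load_test: start 22:30 <= 17:15? ✗; start 22:30 <= 19:50? ✗; end 22:55 <= 14:05? ✗ → no.
lunch: start 06:45 <= 17:15? ✓; start 06:45 <= 19:50? ✓; end 09:20 <= 14:05? ✓ → yes.
planning: start 16:00 <= 17:15? ✓; start 16:00 <= 19:50? ✓; end 22:40 <= 14:05? ✗ → no.
retro: start 19:25 <= 17:15? ✗; start 19:25 <= 19:50? ✓; end 21:50 <= 14:05? ✗ → no.
snapshot: start 09:05 <= 17:15? ✓; start 09:05 <= 19:50? ✓; end 10:45 <= 14:05? ✓ → yes.
soundcheck: start 12:35 <= 17:15? ✓; start 12:35 <= 19:50? ✓; end 14:40 <= 14:05? ✗ → no.
sync_call: start 14:40 <= 17:15? ✓; start 14:40 <= 19:50? ✓; end 20:25 <= 14:05? ✗ → no.
triage: start 11:35 <= 17:15? ✓; start 11:35 <= 19:50? ✓; end 13:40 <= 14:05? ✓ → yes.
Result: lunch, snapshot, triage.

lunch, snapshot, triage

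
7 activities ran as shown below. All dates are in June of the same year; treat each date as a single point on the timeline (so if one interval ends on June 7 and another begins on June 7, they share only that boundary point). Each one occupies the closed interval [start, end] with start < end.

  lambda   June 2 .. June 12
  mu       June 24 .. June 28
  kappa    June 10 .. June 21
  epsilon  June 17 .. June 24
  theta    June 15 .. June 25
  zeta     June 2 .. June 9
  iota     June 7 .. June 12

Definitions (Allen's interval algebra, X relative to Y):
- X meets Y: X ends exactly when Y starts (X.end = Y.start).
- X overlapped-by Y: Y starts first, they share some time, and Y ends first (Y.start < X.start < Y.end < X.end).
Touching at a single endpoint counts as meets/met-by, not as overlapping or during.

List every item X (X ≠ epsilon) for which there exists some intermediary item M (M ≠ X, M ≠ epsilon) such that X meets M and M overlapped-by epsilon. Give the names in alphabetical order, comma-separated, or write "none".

none

Target epsilon = [June 17, June 24].
Intermediaries M with M overlapped-by epsilon: none.
Union: none.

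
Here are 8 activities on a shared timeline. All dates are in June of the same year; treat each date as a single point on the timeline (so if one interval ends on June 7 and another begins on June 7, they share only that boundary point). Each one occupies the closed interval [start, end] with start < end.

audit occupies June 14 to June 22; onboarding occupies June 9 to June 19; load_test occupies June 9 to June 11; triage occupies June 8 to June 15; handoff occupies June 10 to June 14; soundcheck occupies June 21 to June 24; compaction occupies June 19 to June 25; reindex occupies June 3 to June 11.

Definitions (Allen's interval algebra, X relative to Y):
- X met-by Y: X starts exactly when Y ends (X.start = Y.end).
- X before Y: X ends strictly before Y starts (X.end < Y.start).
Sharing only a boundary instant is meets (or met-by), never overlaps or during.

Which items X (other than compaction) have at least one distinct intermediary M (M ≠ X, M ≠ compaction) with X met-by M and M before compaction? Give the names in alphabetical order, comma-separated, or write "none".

Target compaction = [June 19, June 25].
Intermediaries M with M before compaction: handoff, load_test, reindex, triage.
Via handoff — items with X met-by handoff: audit.
Via load_test — items with X met-by load_test: none.
Via reindex — items with X met-by reindex: none.
Via triage — items with X met-by triage: none.
Union: audit.

audit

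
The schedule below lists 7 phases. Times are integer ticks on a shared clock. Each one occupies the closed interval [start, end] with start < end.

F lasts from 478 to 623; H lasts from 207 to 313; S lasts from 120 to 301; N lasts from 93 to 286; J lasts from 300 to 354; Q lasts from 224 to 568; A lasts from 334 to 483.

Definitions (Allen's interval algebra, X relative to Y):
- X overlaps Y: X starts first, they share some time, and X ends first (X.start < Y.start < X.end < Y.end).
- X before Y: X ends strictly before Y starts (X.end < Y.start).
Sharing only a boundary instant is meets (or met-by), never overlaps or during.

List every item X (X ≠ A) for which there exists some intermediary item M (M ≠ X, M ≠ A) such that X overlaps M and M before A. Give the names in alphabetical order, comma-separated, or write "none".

N, S

Target A = [334, 483].
Intermediaries M with M before A: H, N, S.
Via H — items with X overlaps H: N, S.
Via N — items with X overlaps N: none.
Via S — items with X overlaps S: N.
Union: N, S.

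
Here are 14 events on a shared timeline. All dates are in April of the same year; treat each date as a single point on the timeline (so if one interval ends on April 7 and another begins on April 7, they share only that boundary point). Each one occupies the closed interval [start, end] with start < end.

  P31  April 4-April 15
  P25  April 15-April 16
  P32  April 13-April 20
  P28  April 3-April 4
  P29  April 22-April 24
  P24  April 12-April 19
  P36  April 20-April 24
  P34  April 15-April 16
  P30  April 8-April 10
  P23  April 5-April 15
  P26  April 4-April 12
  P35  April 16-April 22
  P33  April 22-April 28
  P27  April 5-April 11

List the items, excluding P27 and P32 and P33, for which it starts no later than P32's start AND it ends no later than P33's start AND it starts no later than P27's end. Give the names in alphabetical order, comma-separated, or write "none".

Conditions: its start is no later than P32's start (X.start <= April 13) AND its end is no later than P33's start (X.end <= April 22) AND its start is no later than P27's end (X.start <= April 11).
P23: start April 5 <= April 13? ✓; end April 15 <= April 22? ✓; start April 5 <= April 11? ✓ → yes.
P24: start April 12 <= April 13? ✓; end April 19 <= April 22? ✓; start April 12 <= April 11? ✗ → no.
P25: start April 15 <= April 13? ✗; end April 16 <= April 22? ✓; start April 15 <= April 11? ✗ → no.
P26: start April 4 <= April 13? ✓; end April 12 <= April 22? ✓; start April 4 <= April 11? ✓ → yes.
P28: start April 3 <= April 13? ✓; end April 4 <= April 22? ✓; start April 3 <= April 11? ✓ → yes.
P29: start April 22 <= April 13? ✗; end April 24 <= April 22? ✗; start April 22 <= April 11? ✗ → no.
P30: start April 8 <= April 13? ✓; end April 10 <= April 22? ✓; start April 8 <= April 11? ✓ → yes.
P31: start April 4 <= April 13? ✓; end April 15 <= April 22? ✓; start April 4 <= April 11? ✓ → yes.
P34: start April 15 <= April 13? ✗; end April 16 <= April 22? ✓; start April 15 <= April 11? ✗ → no.
P35: start April 16 <= April 13? ✗; end April 22 <= April 22? ✓; start April 16 <= April 11? ✗ → no.
P36: start April 20 <= April 13? ✗; end April 24 <= April 22? ✗; start April 20 <= April 11? ✗ → no.
Result: P23, P26, P28, P30, P31.

P23, P26, P28, P30, P31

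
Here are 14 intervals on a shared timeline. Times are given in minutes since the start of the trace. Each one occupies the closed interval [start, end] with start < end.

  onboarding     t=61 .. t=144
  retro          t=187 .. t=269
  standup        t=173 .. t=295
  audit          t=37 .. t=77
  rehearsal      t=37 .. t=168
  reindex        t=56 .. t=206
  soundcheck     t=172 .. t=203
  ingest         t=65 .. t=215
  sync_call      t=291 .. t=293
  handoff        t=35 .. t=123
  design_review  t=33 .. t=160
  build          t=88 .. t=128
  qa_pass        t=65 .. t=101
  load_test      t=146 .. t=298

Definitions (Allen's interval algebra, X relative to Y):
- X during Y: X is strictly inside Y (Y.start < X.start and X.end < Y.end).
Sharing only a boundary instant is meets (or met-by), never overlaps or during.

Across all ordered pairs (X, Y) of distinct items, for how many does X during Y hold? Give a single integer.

24

Checking all 182 ordered pairs for relation 'during'; matching pairs in alphabetical order:
(audit, design_review): audit during design_review ✓
(audit, handoff): audit during handoff ✓
(build, design_review): build during design_review ✓
(build, ingest): build during ingest ✓
(build, onboarding): build during onboarding ✓
(build, rehearsal): build during rehearsal ✓
(build, reindex): build during reindex ✓
(handoff, design_review): handoff during design_review ✓
(onboarding, design_review): onboarding during design_review ✓
(onboarding, rehearsal): onboarding during rehearsal ✓
(onboarding, reindex): onboarding during reindex ✓
(qa_pass, design_review): qa_pass during design_review ✓
(qa_pass, handoff): qa_pass during handoff ✓
(qa_pass, onboarding): qa_pass during onboarding ✓
(qa_pass, rehearsal): qa_pass during rehearsal ✓
(qa_pass, reindex): qa_pass during reindex ✓
(retro, load_test): retro during load_test ✓
(retro, standup): retro during standup ✓
(soundcheck, ingest): soundcheck during ingest ✓
(soundcheck, load_test): soundcheck during load_test ✓
(soundcheck, reindex): soundcheck during reindex ✓
(standup, load_test): standup during load_test ✓
(sync_call, load_test): sync_call during load_test ✓
(sync_call, standup): sync_call during standup ✓
Count: 24.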